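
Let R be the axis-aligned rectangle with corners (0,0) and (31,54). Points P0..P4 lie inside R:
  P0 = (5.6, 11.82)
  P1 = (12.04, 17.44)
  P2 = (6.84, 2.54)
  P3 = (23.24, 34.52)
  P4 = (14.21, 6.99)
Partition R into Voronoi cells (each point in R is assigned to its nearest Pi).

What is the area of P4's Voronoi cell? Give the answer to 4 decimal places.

Area of P4's cell: 280.0886

1. box [0,31]×[0,54]: [(0, 0) (31, 0) (31, 54) (0, 54)]
2. ⊥bis P4·P0 via (9.905,9.405): [(4.629, 0) (31, 0) (31, 47.0091)]  |A|=619.8383
3. ⊥bis P4·P1 via (13.125,12.215): [(11.2646, 11.8287) (4.629, 0) (31, 0) (31, 15.9268)]  |A|=313.128
4. ⊥bis P4·P2 via (10.525,4.765): [(11.2646, 11.8287) (8.8543, 7.532) (13.4021, 0) (31, 0) (31, 15.9268)]  |A|=280.0886
5. ⊥bis P4·P3 via (18.725,20.755): [(11.2646, 11.8287) (8.8543, 7.532) (13.4021, 0) (31, 0) (31, 15.9268)]  |A|=280.0886
6. canonical 5-gon: [(11.2646, 11.8287) (8.8543, 7.532) (13.4021, 0) (31, 0) (31, 15.9268)]
7. shoelace: 280.0886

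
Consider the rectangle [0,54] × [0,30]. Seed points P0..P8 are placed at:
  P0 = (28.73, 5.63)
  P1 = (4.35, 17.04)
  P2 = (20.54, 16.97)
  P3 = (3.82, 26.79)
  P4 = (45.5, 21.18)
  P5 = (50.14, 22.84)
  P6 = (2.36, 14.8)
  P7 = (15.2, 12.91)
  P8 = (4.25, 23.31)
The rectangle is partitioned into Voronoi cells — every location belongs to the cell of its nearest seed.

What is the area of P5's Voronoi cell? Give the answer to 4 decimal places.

1. box [0,54]×[0,30]: [(0, 0) (54, 0) (54, 30) (0, 30)]
2. ⊥bis P5·P0 via (39.435,14.235): [(50.8775, 0) (54, 0) (54, 30) (26.7626, 30)]  |A|=455.3979
3. ⊥bis P5·P1 via (27.245,19.94): [(50.8775, 0) (54, 0) (54, 30) (26.7626, 30)]  |A|=455.3979
4. ⊥bis P5·P2 via (35.34,19.905): [(35.4915, 19.1408) (50.8775, 0) (54, 0) (54, 30) (33.3381, 30)]  |A|=419.6961
5. ⊥bis P5·P3 via (26.98,24.815): [(35.4915, 19.1408) (50.8775, 0) (54, 0) (54, 30) (33.3381, 30)]  |A|=419.6961
6. ⊥bis P5·P4 via (47.82,22.01): [(54, 4.7358) (54, 30) (44.9615, 30)]  |A|=114.1752
7. ⊥bis P5·P6 via (26.25,18.82): [(54, 4.7358) (54, 30) (44.9615, 30)]  |A|=114.1752
8. ⊥bis P5·P7 via (32.67,17.875): [(54, 4.7358) (54, 30) (44.9615, 30)]  |A|=114.1752
9. ⊥bis P5·P8 via (27.195,23.075): [(54, 4.7358) (54, 30) (44.9615, 30)]  |A|=114.1752
10. canonical 3-gon: [(54, 4.7358) (54, 30) (44.9615, 30)]
11. shoelace: 114.1752

Area of P5's cell: 114.1752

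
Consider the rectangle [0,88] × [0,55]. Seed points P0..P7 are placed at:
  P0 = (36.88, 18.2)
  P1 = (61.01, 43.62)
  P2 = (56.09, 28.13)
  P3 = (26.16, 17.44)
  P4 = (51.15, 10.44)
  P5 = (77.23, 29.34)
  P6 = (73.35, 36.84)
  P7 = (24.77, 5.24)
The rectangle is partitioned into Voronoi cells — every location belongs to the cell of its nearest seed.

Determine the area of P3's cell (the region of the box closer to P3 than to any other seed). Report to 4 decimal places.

Area of P3's cell: 1284.1856

1. box [0,88]×[0,55]: [(0, 0) (88, 0) (88, 55) (0, 55)]
2. ⊥bis P3·P0 via (31.52,17.82): [(0, 0) (32.7834, 0) (28.8841, 55) (0, 55)]  |A|=1695.8552
3. ⊥bis P3·P1 via (43.585,30.53): [(0, 0) (32.7834, 0) (29.2677, 49.5887) (25.2027, 55) (0, 55)]  |A|=1685.8945
4. ⊥bis P3·P2 via (41.125,22.785): [(0, 0) (32.7834, 0) (29.2677, 49.5887) (25.2027, 55) (0, 55)]  |A|=1685.8945
5. ⊥bis P3·P4 via (38.655,13.94): [(0, 0) (32.7834, 0) (29.2677, 49.5887) (25.2027, 55) (0, 55)]  |A|=1685.8945
6. ⊥bis P3·P5 via (51.695,23.39): [(0, 0) (32.7834, 0) (29.2677, 49.5887) (25.2027, 55) (0, 55)]  |A|=1685.8945
7. ⊥bis P3·P6 via (49.755,27.14): [(0, 0) (32.7834, 0) (29.2677, 49.5887) (25.2027, 55) (0, 55)]  |A|=1685.8945
8. ⊥bis P3·P7 via (25.465,11.34): [(0, 14.2413) (32.0325, 10.5917) (29.2677, 49.5887) (25.2027, 55) (0, 55)]  |A|=1284.1856
9. canonical 5-gon: [(0, 14.2413) (32.0325, 10.5917) (29.2677, 49.5887) (25.2027, 55) (0, 55)]
10. shoelace: 1284.1856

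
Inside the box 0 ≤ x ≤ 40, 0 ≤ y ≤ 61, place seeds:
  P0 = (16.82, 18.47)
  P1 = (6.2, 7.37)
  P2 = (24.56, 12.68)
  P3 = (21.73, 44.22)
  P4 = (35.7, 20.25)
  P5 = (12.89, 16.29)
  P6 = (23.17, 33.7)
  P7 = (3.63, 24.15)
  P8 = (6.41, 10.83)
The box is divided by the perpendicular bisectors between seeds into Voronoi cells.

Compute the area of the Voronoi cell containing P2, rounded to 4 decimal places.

Area of P2's cell: 319.1792

1. box [0,40]×[0,61]: [(0, 0) (40, 0) (40, 61) (0, 61)]
2. ⊥bis P2·P0 via (20.69,15.575): [(9.0389, 0) (40, 0) (40, 41.3884)]  |A|=640.714
3. ⊥bis P2·P1 via (15.38,10.025): [(15.7029, 8.9084) (18.2794, 0) (40, 0) (40, 41.3884)]  |A|=599.5553
4. ⊥bis P2·P3 via (23.145,28.45): [(30.8376, 29.1402) (15.7029, 8.9084) (18.2794, 0) (40, 0) (40, 29.9624)]  |A|=547.2107
5. ⊥bis P2·P4 via (30.13,16.465): [(25.9535, 22.6112) (15.7029, 8.9084) (18.2794, 0) (40, 0) (40, 1.9403)]  |A|=322.5015
6. ⊥bis P2·P5 via (18.725,14.485): [(25.9535, 22.6112) (17.9144, 11.8646) (16.3296, 6.7415) (18.2794, 0) (40, 0) (40, 1.9403)]  |A|=319.1792
7. ⊥bis P2·P6 via (23.865,23.19): [(25.9535, 22.6112) (17.9144, 11.8646) (16.3296, 6.7415) (18.2794, 0) (40, 0) (40, 1.9403)]  |A|=319.1792
8. ⊥bis P2·P7 via (14.095,18.415): [(25.9535, 22.6112) (17.9144, 11.8646) (16.3296, 6.7415) (18.2794, 0) (40, 0) (40, 1.9403)]  |A|=319.1792
9. ⊥bis P2·P8 via (15.485,11.755): [(25.9535, 22.6112) (17.9144, 11.8646) (16.3296, 6.7415) (18.2794, 0) (40, 0) (40, 1.9403)]  |A|=319.1792
10. canonical 6-gon: [(25.9535, 22.6112) (17.9144, 11.8646) (16.3296, 6.7415) (18.2794, 0) (40, 0) (40, 1.9403)]
11. shoelace: 319.1792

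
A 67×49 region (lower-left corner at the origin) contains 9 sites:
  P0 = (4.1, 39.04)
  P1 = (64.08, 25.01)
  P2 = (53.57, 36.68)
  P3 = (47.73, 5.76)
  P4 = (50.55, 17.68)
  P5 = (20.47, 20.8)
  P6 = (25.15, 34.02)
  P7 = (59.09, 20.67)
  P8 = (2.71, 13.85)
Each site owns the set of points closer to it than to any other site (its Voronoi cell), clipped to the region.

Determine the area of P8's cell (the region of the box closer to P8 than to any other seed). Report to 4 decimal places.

1. box [0,67]×[0,49]: [(0, 0) (67, 0) (67, 49) (0, 49)]
2. ⊥bis P8·P0 via (3.405,26.445): [(0, 26.6329) (0, 0) (67, 0) (67, 22.9358)]  |A|=1660.5507
3. ⊥bis P8·P1 via (33.395,19.43): [(32.4104, 24.8445) (0, 26.6329) (0, 0) (36.9283, 0)]  |A|=890.3231
4. ⊥bis P8·P2 via (28.14,25.265): [(35.19, 9.5593) (28.2251, 25.0754) (0, 26.6329) (0, 0) (36.9283, 0)]  |A|=858.6577
5. ⊥bis P8·P3 via (25.22,9.805): [(27.9666, 25.0897) (0, 26.6329) (0, 0) (23.4581, 0)]  |A|=666.6936
6. ⊥bis P8·P4 via (26.63,15.765): [(26.5255, 17.0701) (25.8742, 25.2051) (0, 26.6329) (0, 0) (23.4581, 0)]  |A|=658.2203
7. ⊥bis P8·P5 via (11.59,17.325): [(8.123, 26.1847) (0, 26.6329) (0, 0) (18.3698, 0)]  |A|=348.6721
8. ⊥bis P8·P6 via (13.93,23.935): [(8.123, 26.1847) (0, 26.6329) (0, 0) (18.3698, 0)]  |A|=348.6721
9. ⊥bis P8·P7 via (30.9,17.26): [(8.123, 26.1847) (0, 26.6329) (0, 0) (18.3698, 0)]  |A|=348.6721
10. canonical 4-gon: [(8.123, 26.1847) (0, 26.6329) (0, 0) (18.3698, 0)]
11. shoelace: 348.6721

Area of P8's cell: 348.6721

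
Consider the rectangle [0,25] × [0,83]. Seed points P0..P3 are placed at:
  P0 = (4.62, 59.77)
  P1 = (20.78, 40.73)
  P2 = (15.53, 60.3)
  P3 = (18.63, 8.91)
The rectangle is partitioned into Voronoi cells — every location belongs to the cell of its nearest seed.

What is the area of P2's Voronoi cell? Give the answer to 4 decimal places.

1. box [0,25]×[0,83]: [(0, 0) (25, 0) (25, 83) (0, 83)]
2. ⊥bis P2·P0 via (10.075,60.035): [(12.9915, 0) (25, 0) (25, 83) (8.9594, 83)]  |A|=1164.0404
3. ⊥bis P2·P1 via (18.155,50.515): [(10.6355, 48.4978) (25, 52.3513) (25, 83) (8.9594, 83)]  |A|=496.8459
4. ⊥bis P2·P3 via (17.08,34.605): [(10.6355, 48.4978) (25, 52.3513) (25, 83) (8.9594, 83)]  |A|=496.8459
5. canonical 4-gon: [(10.6355, 48.4978) (25, 52.3513) (25, 83) (8.9594, 83)]
6. shoelace: 496.8459

Area of P2's cell: 496.8459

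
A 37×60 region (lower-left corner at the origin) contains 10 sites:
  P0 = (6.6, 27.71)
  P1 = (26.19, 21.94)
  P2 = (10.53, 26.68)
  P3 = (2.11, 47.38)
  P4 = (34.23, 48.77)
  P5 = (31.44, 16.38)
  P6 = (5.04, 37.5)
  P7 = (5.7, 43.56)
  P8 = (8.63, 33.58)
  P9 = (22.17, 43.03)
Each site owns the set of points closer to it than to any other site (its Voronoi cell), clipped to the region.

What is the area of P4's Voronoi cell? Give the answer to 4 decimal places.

Area of P4's cell: 243.0515

1. box [0,37]×[0,60]: [(0, 0) (37, 0) (37, 60) (0, 60)]
2. ⊥bis P4·P0 via (20.415,38.24): [(37, 16.481) (37, 60) (3.8292, 60)]  |A|=721.7792
3. ⊥bis P4·P1 via (30.21,35.355): [(20.3654, 38.3051) (37, 33.3203) (37, 60) (3.8292, 60)]  |A|=581.7222
4. ⊥bis P4·P2 via (22.38,37.725): [(13.7511, 46.9828) (22.4106, 37.6922) (37, 33.3203) (37, 60) (3.8292, 60)]  |A|=574.8754
5. ⊥bis P4·P3 via (18.17,48.075): [(18.4347, 41.9578) (22.4106, 37.6922) (37, 33.3203) (37, 60) (17.6539, 60)]  |A|=444.6061
6. ⊥bis P4·P5 via (32.835,32.575): [(18.4347, 41.9578) (22.4106, 37.6922) (37, 33.3203) (37, 60) (17.6539, 60)]  |A|=444.6061
7. ⊥bis P4·P6 via (19.635,43.135): [(18.2258, 46.7848) (21.2597, 38.927) (22.4106, 37.6922) (37, 33.3203) (37, 60) (17.6539, 60)]  |A|=438.1046
8. ⊥bis P4·P7 via (19.965,46.165): [(17.7208, 58.454) (21.2934, 38.8908) (22.4106, 37.6922) (37, 33.3203) (37, 60) (17.6539, 60)]  |A|=422.1224
9. ⊥bis P4·P8 via (21.43,41.175): [(17.7208, 58.454) (20.6301, 42.5232) (23.7314, 37.2964) (37, 33.3203) (37, 60) (17.6539, 60)]  |A|=417.6528
10. ⊥bis P4·P9 via (28.2,45.9): [(33.7195, 34.3033) (37, 33.3203) (37, 60) (21.4891, 60)]  |A|=243.0515
11. canonical 4-gon: [(33.7195, 34.3033) (37, 33.3203) (37, 60) (21.4891, 60)]
12. shoelace: 243.0515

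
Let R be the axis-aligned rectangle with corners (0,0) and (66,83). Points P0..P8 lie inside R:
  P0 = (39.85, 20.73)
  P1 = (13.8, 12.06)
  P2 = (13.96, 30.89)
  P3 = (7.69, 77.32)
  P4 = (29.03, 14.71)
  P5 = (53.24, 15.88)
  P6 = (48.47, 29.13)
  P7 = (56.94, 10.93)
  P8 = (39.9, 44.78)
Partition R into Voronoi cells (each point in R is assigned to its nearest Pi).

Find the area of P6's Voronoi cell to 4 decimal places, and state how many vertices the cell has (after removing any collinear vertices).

Area of P6's cell: 450.0726 (4 vertices)

1. box [0,66]×[0,83]: [(0, 0) (66, 0) (66, 83) (0, 83)]
2. ⊥bis P6·P0 via (44.16,24.93): [(0, 70.2466) (66, 2.518) (66, 83) (0, 83)]  |A|=3076.7691
3. ⊥bis P6·P1 via (31.135,20.595): [(13.5194, 56.373) (66, 2.518) (66, 83) (0.4095, 83)]  |A|=2985.1077
4. ⊥bis P6·P2 via (31.215,30.01): [(31.6126, 37.806) (66, 2.518) (66, 83) (33.9175, 83)]  |A|=2108.7519
5. ⊥bis P6·P3 via (28.08,53.225): [(32.5938, 57.0447) (31.6126, 37.806) (66, 2.518) (66, 83) (63.2653, 83)]  |A|=1727.8859
6. ⊥bis P6·P4 via (38.75,21.92): [(32.5938, 57.0447) (31.6126, 37.806) (66, 2.518) (66, 83) (63.2653, 83)]  |A|=1727.8859
7. ⊥bis P6·P5 via (50.855,22.505): [(32.5938, 57.0447) (31.6126, 37.806) (47.6481, 21.3505) (66, 27.9572) (66, 83) (63.2653, 83)]  |A|=1494.4573
8. ⊥bis P6·P7 via (52.705,20.03): [(32.5938, 57.0447) (31.6126, 37.806) (47.6481, 21.3505) (66, 27.9572) (66, 83) (63.2653, 83)]  |A|=1494.4573
9. ⊥bis P6·P8 via (44.185,36.955): [(36.5279, 32.762) (47.6481, 21.3505) (66, 27.9572) (66, 48.901)]  |A|=450.0726
10. canonical 4-gon: [(36.5279, 32.762) (47.6481, 21.3505) (66, 27.9572) (66, 48.901)]
11. shoelace: 450.0726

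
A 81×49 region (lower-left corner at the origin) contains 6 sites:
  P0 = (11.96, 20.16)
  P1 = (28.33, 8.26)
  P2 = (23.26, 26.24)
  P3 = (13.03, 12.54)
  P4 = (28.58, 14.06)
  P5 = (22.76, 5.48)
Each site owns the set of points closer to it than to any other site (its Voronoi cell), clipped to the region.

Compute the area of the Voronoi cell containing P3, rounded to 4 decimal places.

1. box [0,81]×[0,49]: [(0, 0) (81, 0) (81, 49) (0, 49)]
2. ⊥bis P3·P0 via (12.495,16.35): [(0, 14.5955) (0, 0) (81, 0) (81, 25.9695)]  |A|=1642.8793
3. ⊥bis P3·P1 via (20.68,10.4): [(22.7472, 17.7896) (0, 14.5955) (0, 0) (17.7707, 0)]  |A|=324.0696
4. ⊥bis P3·P2 via (18.145,19.39): [(22.3223, 16.2708) (20.6775, 17.499) (0, 14.5955) (0, 0) (17.7707, 0)]  |A|=322.5596
5. ⊥bis P3·P4 via (20.805,13.3): [(20.9827, 11.4821) (20.3984, 17.4598) (0, 14.5955) (0, 0) (17.7707, 0)]  |A|=316.9531
6. ⊥bis P3·P5 via (17.895,9.01): [(20.8291, 13.0537) (20.3984, 17.4598) (0, 14.5955) (0, 0) (11.3574, 0)]  |A|=271.6885
7. canonical 5-gon: [(20.8291, 13.0537) (20.3984, 17.4598) (0, 14.5955) (0, 0) (11.3574, 0)]
8. shoelace: 271.6885

Area of P3's cell: 271.6885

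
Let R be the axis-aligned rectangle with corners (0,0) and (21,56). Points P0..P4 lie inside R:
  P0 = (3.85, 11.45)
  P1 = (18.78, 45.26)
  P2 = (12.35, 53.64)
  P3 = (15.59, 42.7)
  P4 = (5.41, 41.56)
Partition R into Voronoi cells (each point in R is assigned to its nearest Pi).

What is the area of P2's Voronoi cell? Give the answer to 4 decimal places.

1. box [0,21]×[0,56]: [(0, 0) (21, 0) (21, 56) (0, 56)]
2. ⊥bis P2·P0 via (8.1,32.545): [(0, 34.1769) (21, 29.946) (21, 56) (0, 56)]  |A|=502.7091
3. ⊥bis P2·P1 via (15.565,49.45): [(0, 37.5069) (21, 53.6203) (21, 56) (0, 56)]  |A|=219.1642
4. ⊥bis P2·P3 via (13.97,48.17): [(0, 44.0326) (13.8508, 48.1347) (21, 53.6203) (21, 56) (0, 56)]  |A|=173.971
5. ⊥bis P2·P4 via (8.88,47.6): [(0, 52.7016) (9.9567, 46.9814) (13.8508, 48.1347) (21, 53.6203) (21, 56) (0, 56)]  |A|=130.8138
6. canonical 6-gon: [(0, 52.7016) (9.9567, 46.9814) (13.8508, 48.1347) (21, 53.6203) (21, 56) (0, 56)]
7. shoelace: 130.8138

Area of P2's cell: 130.8138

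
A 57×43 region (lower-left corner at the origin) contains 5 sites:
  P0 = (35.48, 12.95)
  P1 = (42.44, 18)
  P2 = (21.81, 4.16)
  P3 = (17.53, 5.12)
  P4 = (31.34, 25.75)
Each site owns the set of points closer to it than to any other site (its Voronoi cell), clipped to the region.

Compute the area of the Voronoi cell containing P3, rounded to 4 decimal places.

1. box [0,57]×[0,43]: [(0, 0) (57, 0) (57, 43) (0, 43)]
2. ⊥bis P3·P0 via (26.505,9.035): [(0, 0) (30.4462, 0) (11.6891, 43) (0, 43)]  |A|=905.9077
3. ⊥bis P3·P1 via (29.985,11.56): [(0, 0) (30.4462, 0) (11.6891, 43) (0, 43)]  |A|=905.9077
4. ⊥bis P3·P2 via (19.67,4.64): [(0, 0) (18.6293, 0) (22.6421, 17.8906) (11.6891, 43) (0, 43)]  |A|=800.2019
5. ⊥bis P3·P4 via (24.435,15.435): [(0, 31.7921) (0, 0) (18.6293, 0) (22.3973, 16.7991)]  |A|=512.5055
6. canonical 4-gon: [(0, 31.7921) (0, 0) (18.6293, 0) (22.3973, 16.7991)]
7. shoelace: 512.5055

Area of P3's cell: 512.5055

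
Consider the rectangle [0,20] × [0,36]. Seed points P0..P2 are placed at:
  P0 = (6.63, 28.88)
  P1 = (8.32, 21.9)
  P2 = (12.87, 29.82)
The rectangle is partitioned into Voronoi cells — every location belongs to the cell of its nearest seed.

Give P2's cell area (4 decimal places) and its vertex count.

1. box [0,20]×[0,36]: [(0, 0) (20, 0) (20, 36) (0, 36)]
2. ⊥bis P2·P0 via (9.75,29.35): [(14.1713, 0) (20, 0) (20, 36) (8.7482, 36)]  |A|=307.4481
3. ⊥bis P2·P1 via (10.595,25.86): [(10.2455, 26.0608) (20, 20.4569) (20, 36) (8.7482, 36)]  |A|=131.7246
4. canonical 4-gon: [(10.2455, 26.0608) (20, 20.4569) (20, 36) (8.7482, 36)]
5. shoelace: 131.7246

Area of P2's cell: 131.7246 (4 vertices)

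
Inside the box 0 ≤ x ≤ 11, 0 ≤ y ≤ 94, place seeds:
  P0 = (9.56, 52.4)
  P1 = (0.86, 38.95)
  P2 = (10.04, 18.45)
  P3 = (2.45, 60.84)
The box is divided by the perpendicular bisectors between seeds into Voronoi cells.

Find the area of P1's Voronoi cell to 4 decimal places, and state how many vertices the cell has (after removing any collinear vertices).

Area of P1's cell: 184.4153 (4 vertices)

1. box [0,11]×[0,94]: [(0, 0) (11, 0) (11, 94) (0, 94)]
2. ⊥bis P1·P0 via (5.21,45.675): [(0, 49.045) (0, 0) (11, 0) (11, 41.9298)]  |A|=500.3616
3. ⊥bis P1·P2 via (5.45,28.7): [(0, 49.045) (0, 26.2595) (11, 31.1853) (11, 41.9298)]  |A|=184.4153
4. ⊥bis P1·P3 via (1.655,49.895): [(0, 49.045) (0, 26.2595) (11, 31.1853) (11, 41.9298)]  |A|=184.4153
5. canonical 4-gon: [(0, 49.045) (0, 26.2595) (11, 31.1853) (11, 41.9298)]
6. shoelace: 184.4153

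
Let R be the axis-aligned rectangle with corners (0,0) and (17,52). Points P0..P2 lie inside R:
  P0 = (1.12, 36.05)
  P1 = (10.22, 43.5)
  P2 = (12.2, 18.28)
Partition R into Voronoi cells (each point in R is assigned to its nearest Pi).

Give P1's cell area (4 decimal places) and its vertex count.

1. box [0,17]×[0,52]: [(0, 0) (17, 0) (17, 52) (0, 52)]
2. ⊥bis P1·P0 via (5.67,39.775): [(0, 46.7008) (17, 25.9357) (17, 52) (0, 52)]  |A|=266.5902
3. ⊥bis P1·P2 via (11.21,30.89): [(0, 46.7008) (12.8393, 31.0179) (17, 31.3446) (17, 52) (0, 52)]  |A|=255.3377
4. canonical 5-gon: [(0, 46.7008) (12.8393, 31.0179) (17, 31.3446) (17, 52) (0, 52)]
5. shoelace: 255.3377

Area of P1's cell: 255.3377 (5 vertices)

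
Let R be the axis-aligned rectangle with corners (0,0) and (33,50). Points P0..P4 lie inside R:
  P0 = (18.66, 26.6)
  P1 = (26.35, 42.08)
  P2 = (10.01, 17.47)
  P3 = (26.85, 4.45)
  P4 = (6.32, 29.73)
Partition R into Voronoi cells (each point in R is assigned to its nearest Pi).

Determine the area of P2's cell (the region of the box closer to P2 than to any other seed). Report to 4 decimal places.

Area of P2's cell: 376.7173

1. box [0,33]×[0,50]: [(0, 0) (33, 0) (33, 50) (0, 50)]
2. ⊥bis P2·P0 via (14.335,22.035): [(0, 35.6164) (0, 0) (33, 0) (33, 4.3513)]  |A|=659.4661
3. ⊥bis P2·P1 via (18.18,29.775): [(0, 35.6164) (0, 0) (33, 0) (33, 4.3513)]  |A|=659.4661
4. ⊥bis P2·P3 via (18.43,10.96): [(21.641, 15.1131) (0, 35.6164) (0, 0) (9.9562, 0)]  |A|=460.6212
5. ⊥bis P2·P4 via (8.165,23.6): [(21.641, 15.1131) (11.5939, 24.632) (0, 21.1425) (0, 0) (9.9562, 0)]  |A|=376.7173
6. canonical 5-gon: [(21.641, 15.1131) (11.5939, 24.632) (0, 21.1425) (0, 0) (9.9562, 0)]
7. shoelace: 376.7173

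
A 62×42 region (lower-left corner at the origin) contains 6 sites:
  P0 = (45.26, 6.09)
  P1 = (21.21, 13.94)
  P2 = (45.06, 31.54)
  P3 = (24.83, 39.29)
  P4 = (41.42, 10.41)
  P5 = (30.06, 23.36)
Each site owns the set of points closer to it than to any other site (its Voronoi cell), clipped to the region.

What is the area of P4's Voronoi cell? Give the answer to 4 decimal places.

1. box [0,62]×[0,42]: [(0, 0) (62, 0) (62, 42) (0, 42)]
2. ⊥bis P4·P0 via (43.34,8.25): [(0, 0) (34.0588, 0) (62, 24.8367) (62, 42) (0, 42)]  |A|=2257.0162
3. ⊥bis P4·P1 via (31.315,12.175): [(29.1884, 0) (34.0588, 0) (62, 24.8367) (62, 42) (36.5244, 42)]  |A|=877.0463
4. ⊥bis P4·P2 via (43.24,20.975): [(33.1555, 22.7122) (29.1884, 0) (34.0588, 0) (55.3154, 18.8948)]  |A|=305.2342
5. ⊥bis P4·P3 via (33.125,24.85): [(33.1555, 22.7122) (29.1884, 0) (34.0588, 0) (55.3154, 18.8948)]  |A|=305.2342
6. ⊥bis P4·P5 via (35.74,16.885): [(40.8682, 21.3836) (31.4859, 13.1532) (29.1884, 0) (34.0588, 0) (55.3154, 18.8948)]  |A|=267.2619
7. canonical 5-gon: [(40.8682, 21.3836) (31.4859, 13.1532) (29.1884, 0) (34.0588, 0) (55.3154, 18.8948)]
8. shoelace: 267.2619

Area of P4's cell: 267.2619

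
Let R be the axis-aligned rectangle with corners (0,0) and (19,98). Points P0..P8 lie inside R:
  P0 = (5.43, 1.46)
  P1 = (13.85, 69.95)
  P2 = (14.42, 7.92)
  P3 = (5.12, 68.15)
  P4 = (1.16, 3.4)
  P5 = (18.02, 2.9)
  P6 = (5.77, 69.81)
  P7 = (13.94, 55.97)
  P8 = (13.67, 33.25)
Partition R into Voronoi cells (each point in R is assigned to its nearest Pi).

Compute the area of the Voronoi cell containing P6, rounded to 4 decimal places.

1. box [0,19]×[0,98]: [(0, 0) (19, 0) (19, 98) (0, 98)]
2. ⊥bis P6·P0 via (5.6,35.635): [(0, 35.6629) (19, 35.5683) (19, 98) (0, 98)]  |A|=1185.3036
3. ⊥bis P6·P1 via (9.81,69.88): [(0, 35.6629) (10.4038, 35.6111) (9.3228, 98) (0, 98)]  |A|=615.0893
4. ⊥bis P6·P2 via (10.095,38.865): [(0, 37.4541) (10.3468, 38.9002) (9.3228, 98) (0, 98)]  |A|=588.7147
5. ⊥bis P6·P3 via (5.445,68.98): [(0, 71.1121) (9.8555, 67.253) (9.3228, 98) (0, 98)]  |A|=275.8209
6. ⊥bis P6·P4 via (3.465,36.605): [(0, 71.1121) (9.8555, 67.253) (9.3228, 98) (0, 98)]  |A|=275.8209
7. ⊥bis P6·P5 via (11.895,36.355): [(0, 71.1121) (9.8555, 67.253) (9.3228, 98) (0, 98)]  |A|=275.8209
8. ⊥bis P6·P7 via (9.855,62.89): [(0, 71.1121) (9.8555, 67.253) (9.3228, 98) (0, 98)]  |A|=275.8209
9. ⊥bis P6·P8 via (9.72,51.53): [(0, 71.1121) (9.8555, 67.253) (9.3228, 98) (0, 98)]  |A|=275.8209
10. canonical 4-gon: [(0, 71.1121) (9.8555, 67.253) (9.3228, 98) (0, 98)]
11. shoelace: 275.8209

Area of P6's cell: 275.8209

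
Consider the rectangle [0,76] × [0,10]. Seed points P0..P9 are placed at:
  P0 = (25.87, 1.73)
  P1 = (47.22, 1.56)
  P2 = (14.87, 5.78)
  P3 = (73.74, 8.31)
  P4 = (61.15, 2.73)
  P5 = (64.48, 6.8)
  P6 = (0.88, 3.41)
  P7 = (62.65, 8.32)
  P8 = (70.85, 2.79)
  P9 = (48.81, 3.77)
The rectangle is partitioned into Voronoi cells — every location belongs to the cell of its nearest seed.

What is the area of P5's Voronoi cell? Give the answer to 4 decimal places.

1. box [0,76]×[0,10]: [(0, 0) (76, 0) (76, 10) (0, 10)]
2. ⊥bis P5·P0 via (45.175,4.265): [(45.7351, 0) (76, 0) (76, 10) (44.4219, 10)]  |A|=309.2152
3. ⊥bis P5·P1 via (55.85,4.18): [(57.119, 0) (76, 0) (76, 10) (54.0831, 10)]  |A|=203.9895
4. ⊥bis P5·P2 via (39.675,6.29): [(57.119, 0) (76, 0) (76, 10) (54.0831, 10)]  |A|=203.9895
5. ⊥bis P5·P3 via (69.11,7.555): [(57.119, 0) (70.342, 0) (68.7113, 10) (54.0831, 10)]  |A|=139.2558
6. ⊥bis P5·P4 via (62.815,4.765): [(68.6389, 0) (70.342, 0) (68.7113, 10) (56.4167, 10)]  |A|=69.9886
7. ⊥bis P5·P6 via (32.68,5.105): [(68.6389, 0) (70.342, 0) (68.7113, 10) (56.4167, 10)]  |A|=69.9886
8. ⊥bis P5·P7 via (63.565,7.56): [(61.8793, 5.5305) (68.6389, 0) (70.342, 0) (68.7113, 10) (65.5917, 10)]  |A|=49.485
9. ⊥bis P5·P8 via (67.665,4.795): [(61.8793, 5.5305) (66.0037, 2.156) (69.1702, 7.186) (68.7113, 10) (65.5917, 10)]  |A|=33.3249
10. ⊥bis P5·P9 via (56.645,5.285): [(61.8793, 5.5305) (66.0037, 2.156) (69.1702, 7.186) (68.7113, 10) (65.5917, 10)]  |A|=33.3249
11. canonical 5-gon: [(61.8793, 5.5305) (66.0037, 2.156) (69.1702, 7.186) (68.7113, 10) (65.5917, 10)]
12. shoelace: 33.3249

Area of P5's cell: 33.3249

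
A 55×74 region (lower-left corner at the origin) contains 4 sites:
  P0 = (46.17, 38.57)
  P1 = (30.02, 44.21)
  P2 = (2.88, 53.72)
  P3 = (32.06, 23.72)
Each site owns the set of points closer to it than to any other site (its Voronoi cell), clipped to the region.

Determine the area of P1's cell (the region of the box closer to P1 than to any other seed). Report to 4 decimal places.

1. box [0,55]×[0,74]: [(0, 0) (55, 0) (55, 74) (0, 74)]
2. ⊥bis P1·P0 via (38.095,41.39): [(0, 0) (23.6405, 0) (49.4833, 74) (0, 74)]  |A|=2705.5804
3. ⊥bis P1·P2 via (16.45,48.965): [(0, 2.0194) (0, 0) (23.6405, 0) (49.4833, 74) (25.2224, 74)]  |A|=1797.8184
4. ⊥bis P1·P3 via (31.04,33.965): [(10.4765, 31.9177) (35.6627, 34.4252) (49.4833, 74) (25.2224, 74)]  |A|=991.5175
5. canonical 4-gon: [(10.4765, 31.9177) (35.6627, 34.4252) (49.4833, 74) (25.2224, 74)]
6. shoelace: 991.5175

Area of P1's cell: 991.5175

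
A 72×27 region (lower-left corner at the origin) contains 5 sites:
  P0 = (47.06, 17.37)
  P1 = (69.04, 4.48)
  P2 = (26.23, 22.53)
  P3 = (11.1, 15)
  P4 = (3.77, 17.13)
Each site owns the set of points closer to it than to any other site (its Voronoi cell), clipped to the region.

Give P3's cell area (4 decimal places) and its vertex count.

Area of P3's cell: 394.0832 (4 vertices)

1. box [0,72]×[0,27]: [(0, 0) (72, 0) (72, 27) (0, 27)]
2. ⊥bis P3·P0 via (29.08,16.185): [(0, 0) (30.1467, 0) (28.3672, 27) (0, 27)]  |A|=789.9379
3. ⊥bis P3·P1 via (40.07,9.74): [(0, 0) (30.1467, 0) (28.3672, 27) (0, 27)]  |A|=789.9379
4. ⊥bis P3·P2 via (18.665,18.765): [(0, 0) (28.0041, 0) (14.5665, 27) (0, 27)]  |A|=574.7037
5. ⊥bis P3·P4 via (7.435,16.065): [(2.7667, 0) (28.0041, 0) (14.5665, 27) (10.6126, 27)]  |A|=394.0832
6. canonical 4-gon: [(2.7667, 0) (28.0041, 0) (14.5665, 27) (10.6126, 27)]
7. shoelace: 394.0832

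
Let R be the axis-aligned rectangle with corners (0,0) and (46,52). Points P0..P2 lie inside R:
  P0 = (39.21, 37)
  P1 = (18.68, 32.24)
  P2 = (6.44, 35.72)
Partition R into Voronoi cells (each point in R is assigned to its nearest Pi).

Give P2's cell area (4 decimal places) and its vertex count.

Area of P2's cell: 535.1412 (4 vertices)

1. box [0,46]×[0,52]: [(0, 0) (46, 0) (46, 52) (0, 52)]
2. ⊥bis P2·P0 via (22.825,36.36): [(0, 0) (24.2452, 0) (22.2141, 52) (0, 52)]  |A|=1207.9425
3. ⊥bis P2·P1 via (12.56,33.98): [(0, 0) (2.899, 0) (17.6833, 52) (0, 52)]  |A|=535.1412
4. canonical 4-gon: [(0, 0) (2.899, 0) (17.6833, 52) (0, 52)]
5. shoelace: 535.1412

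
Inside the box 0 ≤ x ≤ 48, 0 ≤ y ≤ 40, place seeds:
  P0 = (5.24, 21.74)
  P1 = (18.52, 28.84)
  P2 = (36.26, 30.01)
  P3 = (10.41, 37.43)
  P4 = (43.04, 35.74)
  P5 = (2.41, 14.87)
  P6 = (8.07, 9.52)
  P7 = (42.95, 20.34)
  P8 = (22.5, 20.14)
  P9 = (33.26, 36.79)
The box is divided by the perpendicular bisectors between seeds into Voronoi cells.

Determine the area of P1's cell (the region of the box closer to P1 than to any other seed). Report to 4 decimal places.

1. box [0,48]×[0,40]: [(0, 0) (48, 0) (48, 40) (0, 40)]
2. ⊥bis P1·P0 via (11.88,25.29): [(25.401, 0) (48, 0) (48, 40) (4.0155, 40)]  |A|=1331.6705
3. ⊥bis P1·P2 via (27.39,29.425): [(25.401, 0) (29.3307, 0) (26.6926, 40) (4.0155, 40)]  |A|=532.1346
4. ⊥bis P1·P3 via (14.465,33.135): [(9.9598, 28.8816) (25.401, 0) (29.3307, 0) (26.6926, 40) (21.7363, 40)]  |A|=433.6205
5. ⊥bis P1·P4 via (30.78,32.29): [(9.9598, 28.8816) (25.401, 0) (29.3307, 0) (26.6926, 40) (21.7363, 40)]  |A|=433.6205
6. ⊥bis P1·P5 via (10.465,21.855): [(9.9598, 28.8816) (18.9443, 12.0768) (29.3236, 0.1076) (26.6926, 40) (21.7363, 40)]  |A|=409.3758
7. ⊥bis P1·P6 via (13.295,19.18): [(9.9598, 28.8816) (15.8999, 17.771) (28.6121, 10.8951) (26.6926, 40) (21.7363, 40)]  |A|=331.9237
8. ⊥bis P1·P7 via (30.735,24.59): [(9.9598, 28.8816) (15.8999, 17.771) (26.3886, 12.0978) (28.1911, 17.2785) (26.6926, 40) (21.7363, 40)]  |A|=325.08
9. ⊥bis P1·P8 via (20.51,24.49): [(9.9598, 28.8816) (13.9196, 21.4751) (27.5044, 27.6898) (26.6926, 40) (21.7363, 40)]  |A|=197.6706
10. ⊥bis P1·P9 via (25.89,32.815): [(9.9598, 28.8816) (13.9196, 21.4751) (27.5044, 27.6898) (27.3442, 30.1187) (22.0148, 40) (21.7363, 40)]  |A|=174.5594
11. canonical 6-gon: [(9.9598, 28.8816) (13.9196, 21.4751) (27.5044, 27.6898) (27.3442, 30.1187) (22.0148, 40) (21.7363, 40)]
12. shoelace: 174.5594

Area of P1's cell: 174.5594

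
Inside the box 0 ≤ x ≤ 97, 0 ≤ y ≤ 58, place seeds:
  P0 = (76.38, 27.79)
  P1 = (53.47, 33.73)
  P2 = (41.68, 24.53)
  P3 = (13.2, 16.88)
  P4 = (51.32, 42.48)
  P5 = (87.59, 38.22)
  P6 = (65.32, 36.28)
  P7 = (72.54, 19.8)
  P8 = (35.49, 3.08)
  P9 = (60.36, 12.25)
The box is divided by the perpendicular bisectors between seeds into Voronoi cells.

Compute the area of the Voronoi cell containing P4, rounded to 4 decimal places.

Area of P4's cell: 800.0691

1. box [0,97]×[0,58]: [(0, 0) (97, 0) (97, 58) (0, 58)]
2. ⊥bis P4·P0 via (63.85,35.135): [(0, 0) (43.2541, 0) (77.2533, 58) (0, 58)]  |A|=3494.7149
3. ⊥bis P4·P1 via (52.395,38.105): [(0, 25.2308) (67.8115, 41.8931) (77.2533, 58) (0, 58)]  |A|=1733.2219
4. ⊥bis P4·P2 via (46.5,33.505): [(42.4739, 35.6672) (67.8115, 41.8931) (77.2533, 58) (0.8895, 58)]  |A|=1027.3724
5. ⊥bis P4·P3 via (32.26,29.68): [(20.2092, 47.6244) (42.4739, 35.6672) (67.8115, 41.8931) (77.2533, 58) (13.2413, 58)]  |A|=963.2936
6. ⊥bis P4·P5 via (69.455,40.35): [(20.2092, 47.6244) (42.4739, 35.6672) (67.8115, 41.8931) (70.0935, 45.7858) (71.528, 58) (13.2413, 58)]  |A|=928.329
7. ⊥bis P4·P6 via (58.32,39.38): [(20.2092, 47.6244) (42.4739, 35.6672) (58.4099, 39.5829) (66.566, 58) (13.2413, 58)]  |A|=800.0691
8. ⊥bis P4·P7 via (61.93,31.14): [(20.2092, 47.6244) (42.4739, 35.6672) (58.4099, 39.5829) (66.566, 58) (13.2413, 58)]  |A|=800.0691
9. ⊥bis P4·P8 via (43.405,22.78): [(20.2092, 47.6244) (42.4739, 35.6672) (58.4099, 39.5829) (66.566, 58) (13.2413, 58)]  |A|=800.0691
10. ⊥bis P4·P9 via (55.84,27.365): [(20.2092, 47.6244) (42.4739, 35.6672) (58.4099, 39.5829) (66.566, 58) (13.2413, 58)]  |A|=800.0691
11. canonical 5-gon: [(20.2092, 47.6244) (42.4739, 35.6672) (58.4099, 39.5829) (66.566, 58) (13.2413, 58)]
12. shoelace: 800.0691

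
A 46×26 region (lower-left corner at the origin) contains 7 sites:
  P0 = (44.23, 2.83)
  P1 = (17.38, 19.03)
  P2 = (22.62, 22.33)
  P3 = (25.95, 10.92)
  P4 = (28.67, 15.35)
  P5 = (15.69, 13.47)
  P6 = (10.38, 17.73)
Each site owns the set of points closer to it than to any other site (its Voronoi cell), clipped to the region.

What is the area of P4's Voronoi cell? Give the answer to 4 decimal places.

1. box [0,46]×[0,26]: [(0, 0) (46, 0) (46, 26) (0, 26)]
2. ⊥bis P4·P0 via (36.45,9.09): [(0, 0) (29.1359, 0) (46, 20.9588) (46, 26) (0, 26)]  |A|=1019.2743
3. ⊥bis P4·P1 via (23.025,17.19): [(17.4219, 0) (29.1359, 0) (46, 20.9588) (46, 26) (25.8966, 26)]  |A|=456.1336
4. ⊥bis P4·P2 via (25.645,18.84): [(22.7429, 16.3246) (17.4219, 0) (29.1359, 0) (46, 20.9588) (46, 26) (33.9056, 26)]  |A|=417.3884
5. ⊥bis P4·P3 via (27.31,13.135): [(22.7429, 16.3246) (22.6382, 16.0034) (35.6061, 8.0412) (46, 20.9588) (46, 26) (33.9056, 26)]  |A|=245.7585
6. ⊥bis P4·P5 via (22.18,14.41): [(22.7429, 16.3246) (22.6382, 16.0034) (35.6061, 8.0412) (46, 20.9588) (46, 26) (33.9056, 26)]  |A|=245.7585
7. ⊥bis P4·P6 via (19.525,16.54): [(22.7429, 16.3246) (22.6382, 16.0034) (35.6061, 8.0412) (46, 20.9588) (46, 26) (33.9056, 26)]  |A|=245.7585
8. canonical 6-gon: [(22.7429, 16.3246) (22.6382, 16.0034) (35.6061, 8.0412) (46, 20.9588) (46, 26) (33.9056, 26)]
9. shoelace: 245.7585

Area of P4's cell: 245.7585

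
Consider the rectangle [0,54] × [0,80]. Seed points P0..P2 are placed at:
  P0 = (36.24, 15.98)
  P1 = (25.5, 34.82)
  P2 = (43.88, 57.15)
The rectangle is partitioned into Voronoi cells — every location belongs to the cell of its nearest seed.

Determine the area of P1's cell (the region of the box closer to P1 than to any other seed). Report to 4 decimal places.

1. box [0,54]×[0,80]: [(0, 0) (54, 0) (54, 80) (0, 80)]
2. ⊥bis P1·P0 via (30.87,25.4): [(0, 7.8021) (54, 38.5856) (54, 80) (0, 80)]  |A|=3067.5319
3. ⊥bis P1·P2 via (34.69,45.985): [(0, 74.5386) (0, 7.8021) (47.9026, 35.1096)]  |A|=1598.424
4. canonical 3-gon: [(0, 74.5386) (0, 7.8021) (47.9026, 35.1096)]
5. shoelace: 1598.424

Area of P1's cell: 1598.4240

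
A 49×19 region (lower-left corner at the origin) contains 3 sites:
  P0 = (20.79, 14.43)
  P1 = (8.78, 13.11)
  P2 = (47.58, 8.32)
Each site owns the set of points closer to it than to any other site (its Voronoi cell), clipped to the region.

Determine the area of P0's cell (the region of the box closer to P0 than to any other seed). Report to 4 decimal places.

1. box [0,49]×[0,19]: [(0, 0) (49, 0) (49, 19) (0, 19)]
2. ⊥bis P0·P1 via (14.785,13.77): [(16.2984, 0) (49, 0) (49, 19) (14.2102, 19)]  |A|=641.1681
3. ⊥bis P0·P2 via (34.185,11.375): [(16.2984, 0) (31.5907, 0) (35.924, 19) (14.2102, 19)]  |A|=351.5581
4. canonical 4-gon: [(16.2984, 0) (31.5907, 0) (35.924, 19) (14.2102, 19)]
5. shoelace: 351.5581

Area of P0's cell: 351.5581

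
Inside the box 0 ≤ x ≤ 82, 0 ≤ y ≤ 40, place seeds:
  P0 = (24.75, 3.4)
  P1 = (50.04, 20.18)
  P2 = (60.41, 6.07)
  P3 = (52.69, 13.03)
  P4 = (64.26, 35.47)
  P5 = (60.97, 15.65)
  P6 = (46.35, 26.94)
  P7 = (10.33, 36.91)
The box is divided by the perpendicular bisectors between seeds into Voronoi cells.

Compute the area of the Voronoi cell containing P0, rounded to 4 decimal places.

1. box [0,82]×[0,40]: [(0, 0) (82, 0) (82, 40) (0, 40)]
2. ⊥bis P0·P1 via (37.395,11.79): [(0, 0) (45.2177, 0) (18.6776, 40) (0, 40)]  |A|=1277.9055
3. ⊥bis P0·P2 via (42.58,4.735): [(0, 0) (42.9345, 0) (42.6441, 3.8788) (18.6776, 40) (0, 40)]  |A|=1273.4775
4. ⊥bis P0·P3 via (38.72,8.215): [(0, 0) (41.5514, 0) (37.5881, 11.4989) (18.6776, 40) (0, 40)]  |A|=1256.8265
5. ⊥bis P0·P4 via (44.505,19.435): [(0, 0) (41.5514, 0) (37.5881, 11.4989) (18.6776, 40) (0, 40)]  |A|=1256.8265
6. ⊥bis P0·P5 via (42.86,9.525): [(0, 0) (41.5514, 0) (37.5881, 11.4989) (18.6776, 40) (0, 40)]  |A|=1256.8265
7. ⊥bis P0·P6 via (35.55,15.17): [(0, 0) (41.5514, 0) (37.5881, 11.4989) (34.5335, 16.1027) (8.4899, 40) (0, 40)]  |A|=1135.0978
8. ⊥bis P0·P7 via (17.54,20.155): [(0, 12.6072) (0, 0) (41.5514, 0) (37.5881, 11.4989) (34.5335, 16.1027) (26.102, 23.8394)]  |A|=708.9937
9. canonical 6-gon: [(0, 12.6072) (0, 0) (41.5514, 0) (37.5881, 11.4989) (34.5335, 16.1027) (26.102, 23.8394)]
10. shoelace: 708.9937

Area of P0's cell: 708.9937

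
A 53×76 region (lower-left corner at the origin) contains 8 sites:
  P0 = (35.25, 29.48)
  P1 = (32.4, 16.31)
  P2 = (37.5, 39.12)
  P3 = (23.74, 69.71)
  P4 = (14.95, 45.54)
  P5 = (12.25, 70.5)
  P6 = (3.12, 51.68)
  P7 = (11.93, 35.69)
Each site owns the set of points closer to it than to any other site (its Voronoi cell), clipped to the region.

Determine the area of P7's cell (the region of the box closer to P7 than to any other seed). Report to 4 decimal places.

Area of P7's cell: 597.5004

1. box [0,53]×[0,76]: [(0, 0) (53, 0) (53, 76) (0, 76)]
2. ⊥bis P7·P0 via (23.59,32.585): [(0, 0) (14.9128, 0) (35.1512, 76) (0, 76)]  |A|=1902.4311
3. ⊥bis P7·P1 via (22.165,26): [(0, 2.5884) (21.7079, 25.5172) (35.1512, 76) (0, 76)]  |A|=1684.0713
4. ⊥bis P7·P2 via (24.715,37.405): [(0, 2.5884) (21.7079, 25.5172) (24.7681, 37.0091) (19.5378, 76) (0, 76)]  |A|=1379.681
5. ⊥bis P7·P3 via (17.835,52.7): [(0, 58.8914) (0, 2.5884) (21.7079, 25.5172) (24.7681, 37.0091) (22.8991, 50.942)]  |A|=939.0058
6. ⊥bis P7·P4 via (13.44,40.615): [(0, 44.7357) (0, 2.5884) (21.7079, 25.5172) (24.7681, 37.0091) (24.7495, 37.1475)]  |A|=613.2461
7. ⊥bis P7·P5 via (12.09,53.095): [(0, 44.7357) (0, 2.5884) (21.7079, 25.5172) (24.7681, 37.0091) (24.7495, 37.1475)]  |A|=613.2461
8. ⊥bis P7·P6 via (7.525,43.685): [(6.0598, 42.8777) (0, 39.539) (0, 2.5884) (21.7079, 25.5172) (24.7681, 37.0091) (24.7495, 37.1475)]  |A|=597.5004
9. canonical 6-gon: [(6.0598, 42.8777) (0, 39.539) (0, 2.5884) (21.7079, 25.5172) (24.7681, 37.0091) (24.7495, 37.1475)]
10. shoelace: 597.5004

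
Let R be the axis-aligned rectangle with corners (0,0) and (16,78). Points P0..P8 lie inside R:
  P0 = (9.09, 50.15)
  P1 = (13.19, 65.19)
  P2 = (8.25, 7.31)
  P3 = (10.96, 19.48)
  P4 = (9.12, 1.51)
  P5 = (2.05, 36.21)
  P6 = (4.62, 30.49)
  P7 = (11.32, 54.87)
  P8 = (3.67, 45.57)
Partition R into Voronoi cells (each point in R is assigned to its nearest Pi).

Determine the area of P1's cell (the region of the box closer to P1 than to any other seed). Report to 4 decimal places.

1. box [0,16]×[0,78]: [(0, 0) (16, 0) (16, 78) (0, 78)]
2. ⊥bis P1·P0 via (11.14,57.67): [(0, 60.7068) (16, 56.3451) (16, 78) (0, 78)]  |A|=311.5843
3. ⊥bis P1·P2 via (10.72,36.25): [(0, 60.7068) (16, 56.3451) (16, 78) (0, 78)]  |A|=311.5843
4. ⊥bis P1·P3 via (12.075,42.335): [(0, 60.7068) (16, 56.3451) (16, 78) (0, 78)]  |A|=311.5843
5. ⊥bis P1·P4 via (11.155,33.35): [(0, 60.7068) (16, 56.3451) (16, 78) (0, 78)]  |A|=311.5843
6. ⊥bis P1·P5 via (7.62,50.7): [(0, 60.7068) (16, 56.3451) (16, 78) (0, 78)]  |A|=311.5843
7. ⊥bis P1·P6 via (8.905,47.84): [(0, 60.7068) (16, 56.3451) (16, 78) (0, 78)]  |A|=311.5843
8. ⊥bis P1·P7 via (12.255,60.03): [(0, 62.2506) (16, 59.3514) (16, 78) (0, 78)]  |A|=275.1838
9. ⊥bis P1·P8 via (8.43,55.38): [(0, 62.2506) (16, 59.3514) (16, 78) (0, 78)]  |A|=275.1838
10. canonical 4-gon: [(0, 62.2506) (16, 59.3514) (16, 78) (0, 78)]
11. shoelace: 275.1838

Area of P1's cell: 275.1838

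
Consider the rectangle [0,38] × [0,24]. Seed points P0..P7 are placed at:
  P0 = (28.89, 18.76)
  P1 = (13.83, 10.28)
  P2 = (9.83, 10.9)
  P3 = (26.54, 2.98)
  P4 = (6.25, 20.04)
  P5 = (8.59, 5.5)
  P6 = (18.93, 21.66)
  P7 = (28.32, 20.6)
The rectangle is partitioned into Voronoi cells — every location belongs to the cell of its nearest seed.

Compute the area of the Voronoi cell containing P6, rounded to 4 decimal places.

Area of P6's cell: 91.7804

1. box [0,38]×[0,24]: [(0, 0) (38, 0) (38, 24) (0, 24)]
2. ⊥bis P6·P0 via (23.91,20.21): [(0, 0) (18.0256, 0) (25.0135, 24) (0, 24)]  |A|=516.4689
3. ⊥bis P6·P1 via (16.38,15.97): [(0, 23.3108) (21.9488, 13.4743) (25.0135, 24) (0, 24)]  |A|=139.2061
4. ⊥bis P6·P2 via (14.38,16.28): [(12.9053, 17.5272) (21.9488, 13.4743) (25.0135, 24) (5.2517, 24)]  |A|=117.7621
5. ⊥bis P6·P3 via (22.735,12.32): [(12.9053, 17.5272) (21.9488, 13.4743) (25.0135, 24) (5.2517, 24)]  |A|=117.7621
6. ⊥bis P6·P4 via (12.59,20.85): [(13.0212, 17.4753) (21.9488, 13.4743) (25.0135, 24) (12.1876, 24)]  |A|=94.9586
7. ⊥bis P6·P5 via (13.76,13.58): [(13.0212, 17.4753) (21.9488, 13.4743) (25.0135, 24) (12.1876, 24)]  |A|=94.9586
8. ⊥bis P6·P7 via (23.625,21.13): [(13.0212, 17.4753) (21.9488, 13.4743) (23.2749, 18.0288) (23.949, 24) (12.1876, 24)]  |A|=91.7804
9. canonical 5-gon: [(13.0212, 17.4753) (21.9488, 13.4743) (23.2749, 18.0288) (23.949, 24) (12.1876, 24)]
10. shoelace: 91.7804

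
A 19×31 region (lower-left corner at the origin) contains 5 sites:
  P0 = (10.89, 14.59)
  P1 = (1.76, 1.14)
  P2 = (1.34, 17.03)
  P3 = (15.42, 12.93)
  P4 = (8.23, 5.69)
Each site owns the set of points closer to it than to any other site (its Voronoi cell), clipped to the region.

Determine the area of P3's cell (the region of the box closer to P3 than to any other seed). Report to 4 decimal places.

Area of P3's cell: 101.7835

1. box [0,19]×[0,31]: [(0, 0) (19, 0) (19, 31) (0, 31)]
2. ⊥bis P3·P0 via (13.155,13.76): [(8.1127, 0) (19, 0) (19, 29.7105)]  |A|=161.7336
3. ⊥bis P3·P1 via (8.59,7.035): [(10.0646, 5.3265) (14.6619, 0) (19, 0) (19, 29.7105)]  |A|=144.2912
4. ⊥bis P3·P2 via (8.38,14.98): [(10.0646, 5.3265) (14.6619, 0) (19, 0) (19, 29.7105)]  |A|=144.2912
5. ⊥bis P3·P4 via (11.825,9.31): [(11.6045, 9.5289) (19, 2.1846) (19, 29.7105)]  |A|=101.7835
6. canonical 3-gon: [(11.6045, 9.5289) (19, 2.1846) (19, 29.7105)]
7. shoelace: 101.7835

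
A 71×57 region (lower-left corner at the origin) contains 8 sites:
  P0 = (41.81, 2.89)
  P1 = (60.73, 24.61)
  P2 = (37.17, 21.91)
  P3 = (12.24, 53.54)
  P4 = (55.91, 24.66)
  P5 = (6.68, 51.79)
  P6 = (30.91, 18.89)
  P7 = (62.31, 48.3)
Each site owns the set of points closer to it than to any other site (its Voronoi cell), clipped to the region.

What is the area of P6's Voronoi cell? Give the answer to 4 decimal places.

1. box [0,71]×[0,57]: [(0, 0) (71, 0) (71, 57) (0, 57)]
2. ⊥bis P6·P0 via (36.36,10.89): [(0, 0) (20.3747, 0) (71, 34.4885) (71, 57) (0, 57)]  |A|=3174.0043
3. ⊥bis P6·P1 via (45.82,21.75): [(0, 0) (20.3747, 0) (46.5691, 17.8449) (39.0584, 57) (0, 57)]  |A|=2273.6785
4. ⊥bis P6·P2 via (34.04,20.4): [(0, 0) (20.3747, 0) (38.0669, 12.0528) (16.3831, 57) (0, 57)]  |A|=1575.8809
5. ⊥bis P6·P3 via (21.575,36.215): [(0, 24.59) (0, 0) (20.3747, 0) (38.0669, 12.0528) (25.4128, 38.2829)]  |A|=1010.7442
6. ⊥bis P6·P4 via (43.41,21.775): [(0, 24.59) (0, 0) (20.3747, 0) (38.0669, 12.0528) (25.4128, 38.2829)]  |A|=1010.7442
7. ⊥bis P6·P5 via (18.795,35.34): [(15.6435, 33.019) (0, 21.498) (0, 0) (20.3747, 0) (38.0669, 12.0528) (25.4128, 38.2829)]  |A|=986.5588
8. ⊥bis P6·P7 via (46.61,33.595): [(15.6435, 33.019) (0, 21.498) (0, 0) (20.3747, 0) (38.0669, 12.0528) (25.4128, 38.2829)]  |A|=986.5588
9. canonical 6-gon: [(15.6435, 33.019) (0, 21.498) (0, 0) (20.3747, 0) (38.0669, 12.0528) (25.4128, 38.2829)]
10. shoelace: 986.5588

Area of P6's cell: 986.5588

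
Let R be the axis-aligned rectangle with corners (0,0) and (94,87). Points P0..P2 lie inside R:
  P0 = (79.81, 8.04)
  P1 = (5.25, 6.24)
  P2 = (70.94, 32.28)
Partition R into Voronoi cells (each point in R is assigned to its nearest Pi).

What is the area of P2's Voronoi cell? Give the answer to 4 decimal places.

1. box [0,94]×[0,87]: [(0, 0) (94, 0) (94, 87) (0, 87)]
2. ⊥bis P2·P0 via (75.375,20.16): [(0, 0) (20.2816, 0) (94, 26.9753) (94, 87) (0, 87)]  |A|=7183.7108
3. ⊥bis P2·P1 via (38.095,19.26): [(42.506, 8.1325) (94, 26.9753) (94, 87) (11.2424, 87)]  |A|=4808.8995
4. canonical 4-gon: [(42.506, 8.1325) (94, 26.9753) (94, 87) (11.2424, 87)]
5. shoelace: 4808.8995

Area of P2's cell: 4808.8995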